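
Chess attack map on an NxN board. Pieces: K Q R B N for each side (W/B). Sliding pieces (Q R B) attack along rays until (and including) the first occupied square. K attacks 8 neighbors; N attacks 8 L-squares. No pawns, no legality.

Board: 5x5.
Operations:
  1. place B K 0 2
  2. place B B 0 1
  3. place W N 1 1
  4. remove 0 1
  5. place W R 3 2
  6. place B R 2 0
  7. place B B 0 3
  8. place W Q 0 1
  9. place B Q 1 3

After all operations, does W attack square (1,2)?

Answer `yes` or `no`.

Answer: yes

Derivation:
Op 1: place BK@(0,2)
Op 2: place BB@(0,1)
Op 3: place WN@(1,1)
Op 4: remove (0,1)
Op 5: place WR@(3,2)
Op 6: place BR@(2,0)
Op 7: place BB@(0,3)
Op 8: place WQ@(0,1)
Op 9: place BQ@(1,3)
Per-piece attacks for W:
  WQ@(0,1): attacks (0,2) (0,0) (1,1) (1,2) (2,3) (3,4) (1,0) [ray(0,1) blocked at (0,2); ray(1,0) blocked at (1,1)]
  WN@(1,1): attacks (2,3) (3,2) (0,3) (3,0)
  WR@(3,2): attacks (3,3) (3,4) (3,1) (3,0) (4,2) (2,2) (1,2) (0,2) [ray(-1,0) blocked at (0,2)]
W attacks (1,2): yes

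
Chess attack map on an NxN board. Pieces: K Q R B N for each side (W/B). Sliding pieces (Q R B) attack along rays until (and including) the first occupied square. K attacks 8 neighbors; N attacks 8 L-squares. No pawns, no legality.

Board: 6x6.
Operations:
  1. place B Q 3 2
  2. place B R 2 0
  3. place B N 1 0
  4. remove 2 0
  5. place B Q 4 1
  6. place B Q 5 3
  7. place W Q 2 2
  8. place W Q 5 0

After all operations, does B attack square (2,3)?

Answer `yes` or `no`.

Answer: yes

Derivation:
Op 1: place BQ@(3,2)
Op 2: place BR@(2,0)
Op 3: place BN@(1,0)
Op 4: remove (2,0)
Op 5: place BQ@(4,1)
Op 6: place BQ@(5,3)
Op 7: place WQ@(2,2)
Op 8: place WQ@(5,0)
Per-piece attacks for B:
  BN@(1,0): attacks (2,2) (3,1) (0,2)
  BQ@(3,2): attacks (3,3) (3,4) (3,5) (3,1) (3,0) (4,2) (5,2) (2,2) (4,3) (5,4) (4,1) (2,3) (1,4) (0,5) (2,1) (1,0) [ray(-1,0) blocked at (2,2); ray(1,-1) blocked at (4,1); ray(-1,-1) blocked at (1,0)]
  BQ@(4,1): attacks (4,2) (4,3) (4,4) (4,5) (4,0) (5,1) (3,1) (2,1) (1,1) (0,1) (5,2) (5,0) (3,2) (3,0) [ray(1,-1) blocked at (5,0); ray(-1,1) blocked at (3,2)]
  BQ@(5,3): attacks (5,4) (5,5) (5,2) (5,1) (5,0) (4,3) (3,3) (2,3) (1,3) (0,3) (4,4) (3,5) (4,2) (3,1) (2,0) [ray(0,-1) blocked at (5,0)]
B attacks (2,3): yes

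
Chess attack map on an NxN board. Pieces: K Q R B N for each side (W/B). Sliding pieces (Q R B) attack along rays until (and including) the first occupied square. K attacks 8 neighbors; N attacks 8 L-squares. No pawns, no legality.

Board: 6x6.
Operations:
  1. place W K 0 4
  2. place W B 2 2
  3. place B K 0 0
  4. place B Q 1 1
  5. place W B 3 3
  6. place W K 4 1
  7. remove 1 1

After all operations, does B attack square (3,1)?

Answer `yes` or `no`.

Answer: no

Derivation:
Op 1: place WK@(0,4)
Op 2: place WB@(2,2)
Op 3: place BK@(0,0)
Op 4: place BQ@(1,1)
Op 5: place WB@(3,3)
Op 6: place WK@(4,1)
Op 7: remove (1,1)
Per-piece attacks for B:
  BK@(0,0): attacks (0,1) (1,0) (1,1)
B attacks (3,1): no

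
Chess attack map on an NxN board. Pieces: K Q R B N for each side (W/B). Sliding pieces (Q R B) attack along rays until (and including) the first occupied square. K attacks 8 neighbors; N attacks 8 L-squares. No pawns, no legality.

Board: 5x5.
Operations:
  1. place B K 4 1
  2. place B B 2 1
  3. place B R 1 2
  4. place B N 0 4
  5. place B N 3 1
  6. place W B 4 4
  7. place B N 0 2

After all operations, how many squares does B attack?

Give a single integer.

Answer: 15

Derivation:
Op 1: place BK@(4,1)
Op 2: place BB@(2,1)
Op 3: place BR@(1,2)
Op 4: place BN@(0,4)
Op 5: place BN@(3,1)
Op 6: place WB@(4,4)
Op 7: place BN@(0,2)
Per-piece attacks for B:
  BN@(0,2): attacks (1,4) (2,3) (1,0) (2,1)
  BN@(0,4): attacks (1,2) (2,3)
  BR@(1,2): attacks (1,3) (1,4) (1,1) (1,0) (2,2) (3,2) (4,2) (0,2) [ray(-1,0) blocked at (0,2)]
  BB@(2,1): attacks (3,2) (4,3) (3,0) (1,2) (1,0) [ray(-1,1) blocked at (1,2)]
  BN@(3,1): attacks (4,3) (2,3) (1,2) (1,0)
  BK@(4,1): attacks (4,2) (4,0) (3,1) (3,2) (3,0)
Union (15 distinct): (0,2) (1,0) (1,1) (1,2) (1,3) (1,4) (2,1) (2,2) (2,3) (3,0) (3,1) (3,2) (4,0) (4,2) (4,3)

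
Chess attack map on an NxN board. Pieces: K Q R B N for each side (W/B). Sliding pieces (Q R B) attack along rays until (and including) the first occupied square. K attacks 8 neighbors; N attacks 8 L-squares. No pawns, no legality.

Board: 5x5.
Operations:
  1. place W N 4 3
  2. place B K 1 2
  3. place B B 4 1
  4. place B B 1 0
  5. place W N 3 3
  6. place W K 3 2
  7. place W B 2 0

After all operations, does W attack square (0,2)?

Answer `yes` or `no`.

Op 1: place WN@(4,3)
Op 2: place BK@(1,2)
Op 3: place BB@(4,1)
Op 4: place BB@(1,0)
Op 5: place WN@(3,3)
Op 6: place WK@(3,2)
Op 7: place WB@(2,0)
Per-piece attacks for W:
  WB@(2,0): attacks (3,1) (4,2) (1,1) (0,2)
  WK@(3,2): attacks (3,3) (3,1) (4,2) (2,2) (4,3) (4,1) (2,3) (2,1)
  WN@(3,3): attacks (1,4) (4,1) (2,1) (1,2)
  WN@(4,3): attacks (2,4) (3,1) (2,2)
W attacks (0,2): yes

Answer: yes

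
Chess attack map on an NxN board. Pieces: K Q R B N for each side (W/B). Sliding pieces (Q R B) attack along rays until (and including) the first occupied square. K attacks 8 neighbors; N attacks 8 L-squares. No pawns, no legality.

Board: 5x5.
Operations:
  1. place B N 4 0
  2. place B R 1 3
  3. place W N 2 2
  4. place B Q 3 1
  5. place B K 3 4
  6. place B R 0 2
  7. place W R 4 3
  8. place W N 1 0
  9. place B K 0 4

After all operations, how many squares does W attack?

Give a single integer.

Op 1: place BN@(4,0)
Op 2: place BR@(1,3)
Op 3: place WN@(2,2)
Op 4: place BQ@(3,1)
Op 5: place BK@(3,4)
Op 6: place BR@(0,2)
Op 7: place WR@(4,3)
Op 8: place WN@(1,0)
Op 9: place BK@(0,4)
Per-piece attacks for W:
  WN@(1,0): attacks (2,2) (3,1) (0,2)
  WN@(2,2): attacks (3,4) (4,3) (1,4) (0,3) (3,0) (4,1) (1,0) (0,1)
  WR@(4,3): attacks (4,4) (4,2) (4,1) (4,0) (3,3) (2,3) (1,3) [ray(0,-1) blocked at (4,0); ray(-1,0) blocked at (1,3)]
Union (17 distinct): (0,1) (0,2) (0,3) (1,0) (1,3) (1,4) (2,2) (2,3) (3,0) (3,1) (3,3) (3,4) (4,0) (4,1) (4,2) (4,3) (4,4)

Answer: 17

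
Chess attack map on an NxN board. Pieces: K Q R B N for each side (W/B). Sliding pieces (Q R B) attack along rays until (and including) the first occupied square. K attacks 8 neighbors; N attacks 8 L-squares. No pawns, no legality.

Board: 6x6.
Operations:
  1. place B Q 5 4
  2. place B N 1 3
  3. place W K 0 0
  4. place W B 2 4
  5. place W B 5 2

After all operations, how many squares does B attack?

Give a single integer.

Answer: 14

Derivation:
Op 1: place BQ@(5,4)
Op 2: place BN@(1,3)
Op 3: place WK@(0,0)
Op 4: place WB@(2,4)
Op 5: place WB@(5,2)
Per-piece attacks for B:
  BN@(1,3): attacks (2,5) (3,4) (0,5) (2,1) (3,2) (0,1)
  BQ@(5,4): attacks (5,5) (5,3) (5,2) (4,4) (3,4) (2,4) (4,5) (4,3) (3,2) (2,1) (1,0) [ray(0,-1) blocked at (5,2); ray(-1,0) blocked at (2,4)]
Union (14 distinct): (0,1) (0,5) (1,0) (2,1) (2,4) (2,5) (3,2) (3,4) (4,3) (4,4) (4,5) (5,2) (5,3) (5,5)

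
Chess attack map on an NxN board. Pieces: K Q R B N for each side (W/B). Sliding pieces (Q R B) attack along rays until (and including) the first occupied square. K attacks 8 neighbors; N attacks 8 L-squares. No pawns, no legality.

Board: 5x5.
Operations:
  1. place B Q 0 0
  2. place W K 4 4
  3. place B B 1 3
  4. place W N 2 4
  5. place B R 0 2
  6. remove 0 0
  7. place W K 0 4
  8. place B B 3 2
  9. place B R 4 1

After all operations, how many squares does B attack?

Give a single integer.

Answer: 20

Derivation:
Op 1: place BQ@(0,0)
Op 2: place WK@(4,4)
Op 3: place BB@(1,3)
Op 4: place WN@(2,4)
Op 5: place BR@(0,2)
Op 6: remove (0,0)
Op 7: place WK@(0,4)
Op 8: place BB@(3,2)
Op 9: place BR@(4,1)
Per-piece attacks for B:
  BR@(0,2): attacks (0,3) (0,4) (0,1) (0,0) (1,2) (2,2) (3,2) [ray(0,1) blocked at (0,4); ray(1,0) blocked at (3,2)]
  BB@(1,3): attacks (2,4) (2,2) (3,1) (4,0) (0,4) (0,2) [ray(1,1) blocked at (2,4); ray(-1,1) blocked at (0,4); ray(-1,-1) blocked at (0,2)]
  BB@(3,2): attacks (4,3) (4,1) (2,3) (1,4) (2,1) (1,0) [ray(1,-1) blocked at (4,1)]
  BR@(4,1): attacks (4,2) (4,3) (4,4) (4,0) (3,1) (2,1) (1,1) (0,1) [ray(0,1) blocked at (4,4)]
Union (20 distinct): (0,0) (0,1) (0,2) (0,3) (0,4) (1,0) (1,1) (1,2) (1,4) (2,1) (2,2) (2,3) (2,4) (3,1) (3,2) (4,0) (4,1) (4,2) (4,3) (4,4)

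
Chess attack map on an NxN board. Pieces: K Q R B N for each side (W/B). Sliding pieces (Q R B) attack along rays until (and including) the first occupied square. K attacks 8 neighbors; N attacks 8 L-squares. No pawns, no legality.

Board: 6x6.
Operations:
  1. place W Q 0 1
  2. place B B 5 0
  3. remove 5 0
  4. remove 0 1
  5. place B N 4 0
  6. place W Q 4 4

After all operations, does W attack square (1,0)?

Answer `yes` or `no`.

Answer: no

Derivation:
Op 1: place WQ@(0,1)
Op 2: place BB@(5,0)
Op 3: remove (5,0)
Op 4: remove (0,1)
Op 5: place BN@(4,0)
Op 6: place WQ@(4,4)
Per-piece attacks for W:
  WQ@(4,4): attacks (4,5) (4,3) (4,2) (4,1) (4,0) (5,4) (3,4) (2,4) (1,4) (0,4) (5,5) (5,3) (3,5) (3,3) (2,2) (1,1) (0,0) [ray(0,-1) blocked at (4,0)]
W attacks (1,0): no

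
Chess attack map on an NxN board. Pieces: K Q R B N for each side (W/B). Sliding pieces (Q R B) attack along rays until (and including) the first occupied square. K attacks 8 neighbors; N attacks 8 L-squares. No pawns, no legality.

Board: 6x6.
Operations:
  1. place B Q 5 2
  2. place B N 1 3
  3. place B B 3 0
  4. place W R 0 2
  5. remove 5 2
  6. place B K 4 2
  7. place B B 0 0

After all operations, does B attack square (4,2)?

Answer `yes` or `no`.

Op 1: place BQ@(5,2)
Op 2: place BN@(1,3)
Op 3: place BB@(3,0)
Op 4: place WR@(0,2)
Op 5: remove (5,2)
Op 6: place BK@(4,2)
Op 7: place BB@(0,0)
Per-piece attacks for B:
  BB@(0,0): attacks (1,1) (2,2) (3,3) (4,4) (5,5)
  BN@(1,3): attacks (2,5) (3,4) (0,5) (2,1) (3,2) (0,1)
  BB@(3,0): attacks (4,1) (5,2) (2,1) (1,2) (0,3)
  BK@(4,2): attacks (4,3) (4,1) (5,2) (3,2) (5,3) (5,1) (3,3) (3,1)
B attacks (4,2): no

Answer: no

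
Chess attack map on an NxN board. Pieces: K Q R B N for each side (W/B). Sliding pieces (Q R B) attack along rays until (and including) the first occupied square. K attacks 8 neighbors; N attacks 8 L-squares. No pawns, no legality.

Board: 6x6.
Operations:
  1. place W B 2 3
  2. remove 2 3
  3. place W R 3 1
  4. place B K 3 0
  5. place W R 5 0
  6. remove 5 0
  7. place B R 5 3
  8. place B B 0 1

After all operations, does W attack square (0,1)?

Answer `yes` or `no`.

Op 1: place WB@(2,3)
Op 2: remove (2,3)
Op 3: place WR@(3,1)
Op 4: place BK@(3,0)
Op 5: place WR@(5,0)
Op 6: remove (5,0)
Op 7: place BR@(5,3)
Op 8: place BB@(0,1)
Per-piece attacks for W:
  WR@(3,1): attacks (3,2) (3,3) (3,4) (3,5) (3,0) (4,1) (5,1) (2,1) (1,1) (0,1) [ray(0,-1) blocked at (3,0); ray(-1,0) blocked at (0,1)]
W attacks (0,1): yes

Answer: yes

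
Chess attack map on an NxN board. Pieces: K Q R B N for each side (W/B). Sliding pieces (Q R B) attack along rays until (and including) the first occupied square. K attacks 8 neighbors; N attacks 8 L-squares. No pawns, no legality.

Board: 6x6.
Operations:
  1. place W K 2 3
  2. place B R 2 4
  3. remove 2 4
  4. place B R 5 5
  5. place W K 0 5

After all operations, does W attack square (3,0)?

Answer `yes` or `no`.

Answer: no

Derivation:
Op 1: place WK@(2,3)
Op 2: place BR@(2,4)
Op 3: remove (2,4)
Op 4: place BR@(5,5)
Op 5: place WK@(0,5)
Per-piece attacks for W:
  WK@(0,5): attacks (0,4) (1,5) (1,4)
  WK@(2,3): attacks (2,4) (2,2) (3,3) (1,3) (3,4) (3,2) (1,4) (1,2)
W attacks (3,0): no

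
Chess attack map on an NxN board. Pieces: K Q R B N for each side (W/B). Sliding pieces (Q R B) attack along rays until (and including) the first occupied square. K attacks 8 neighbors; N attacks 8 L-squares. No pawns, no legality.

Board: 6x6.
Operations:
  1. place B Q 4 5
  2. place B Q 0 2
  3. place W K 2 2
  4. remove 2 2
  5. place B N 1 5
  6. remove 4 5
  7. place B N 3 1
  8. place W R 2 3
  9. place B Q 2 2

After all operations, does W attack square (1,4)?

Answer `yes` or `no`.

Answer: no

Derivation:
Op 1: place BQ@(4,5)
Op 2: place BQ@(0,2)
Op 3: place WK@(2,2)
Op 4: remove (2,2)
Op 5: place BN@(1,5)
Op 6: remove (4,5)
Op 7: place BN@(3,1)
Op 8: place WR@(2,3)
Op 9: place BQ@(2,2)
Per-piece attacks for W:
  WR@(2,3): attacks (2,4) (2,5) (2,2) (3,3) (4,3) (5,3) (1,3) (0,3) [ray(0,-1) blocked at (2,2)]
W attacks (1,4): no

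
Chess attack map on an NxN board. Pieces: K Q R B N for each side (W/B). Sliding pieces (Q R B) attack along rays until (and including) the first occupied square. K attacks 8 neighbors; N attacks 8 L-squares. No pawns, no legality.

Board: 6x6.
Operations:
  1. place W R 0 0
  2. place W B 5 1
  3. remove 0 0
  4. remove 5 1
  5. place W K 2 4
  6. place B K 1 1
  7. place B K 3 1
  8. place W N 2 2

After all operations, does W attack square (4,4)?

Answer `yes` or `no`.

Answer: no

Derivation:
Op 1: place WR@(0,0)
Op 2: place WB@(5,1)
Op 3: remove (0,0)
Op 4: remove (5,1)
Op 5: place WK@(2,4)
Op 6: place BK@(1,1)
Op 7: place BK@(3,1)
Op 8: place WN@(2,2)
Per-piece attacks for W:
  WN@(2,2): attacks (3,4) (4,3) (1,4) (0,3) (3,0) (4,1) (1,0) (0,1)
  WK@(2,4): attacks (2,5) (2,3) (3,4) (1,4) (3,5) (3,3) (1,5) (1,3)
W attacks (4,4): no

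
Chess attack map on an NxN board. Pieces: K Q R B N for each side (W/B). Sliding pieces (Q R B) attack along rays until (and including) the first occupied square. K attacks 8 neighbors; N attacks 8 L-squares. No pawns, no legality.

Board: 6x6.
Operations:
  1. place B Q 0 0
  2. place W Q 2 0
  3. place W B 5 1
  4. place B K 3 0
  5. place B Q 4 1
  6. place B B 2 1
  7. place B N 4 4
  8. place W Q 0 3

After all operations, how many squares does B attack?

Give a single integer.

Op 1: place BQ@(0,0)
Op 2: place WQ@(2,0)
Op 3: place WB@(5,1)
Op 4: place BK@(3,0)
Op 5: place BQ@(4,1)
Op 6: place BB@(2,1)
Op 7: place BN@(4,4)
Op 8: place WQ@(0,3)
Per-piece attacks for B:
  BQ@(0,0): attacks (0,1) (0,2) (0,3) (1,0) (2,0) (1,1) (2,2) (3,3) (4,4) [ray(0,1) blocked at (0,3); ray(1,0) blocked at (2,0); ray(1,1) blocked at (4,4)]
  BB@(2,1): attacks (3,2) (4,3) (5,4) (3,0) (1,2) (0,3) (1,0) [ray(1,-1) blocked at (3,0); ray(-1,1) blocked at (0,3)]
  BK@(3,0): attacks (3,1) (4,0) (2,0) (4,1) (2,1)
  BQ@(4,1): attacks (4,2) (4,3) (4,4) (4,0) (5,1) (3,1) (2,1) (5,2) (5,0) (3,2) (2,3) (1,4) (0,5) (3,0) [ray(0,1) blocked at (4,4); ray(1,0) blocked at (5,1); ray(-1,0) blocked at (2,1); ray(-1,-1) blocked at (3,0)]
  BN@(4,4): attacks (2,5) (5,2) (3,2) (2,3)
Union (26 distinct): (0,1) (0,2) (0,3) (0,5) (1,0) (1,1) (1,2) (1,4) (2,0) (2,1) (2,2) (2,3) (2,5) (3,0) (3,1) (3,2) (3,3) (4,0) (4,1) (4,2) (4,3) (4,4) (5,0) (5,1) (5,2) (5,4)

Answer: 26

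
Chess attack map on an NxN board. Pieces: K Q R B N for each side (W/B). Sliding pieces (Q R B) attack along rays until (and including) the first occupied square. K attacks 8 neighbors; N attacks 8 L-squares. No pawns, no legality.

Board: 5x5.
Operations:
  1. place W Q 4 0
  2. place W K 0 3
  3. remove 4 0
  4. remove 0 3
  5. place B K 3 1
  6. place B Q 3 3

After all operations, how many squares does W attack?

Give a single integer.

Op 1: place WQ@(4,0)
Op 2: place WK@(0,3)
Op 3: remove (4,0)
Op 4: remove (0,3)
Op 5: place BK@(3,1)
Op 6: place BQ@(3,3)
Per-piece attacks for W:
Union (0 distinct): (none)

Answer: 0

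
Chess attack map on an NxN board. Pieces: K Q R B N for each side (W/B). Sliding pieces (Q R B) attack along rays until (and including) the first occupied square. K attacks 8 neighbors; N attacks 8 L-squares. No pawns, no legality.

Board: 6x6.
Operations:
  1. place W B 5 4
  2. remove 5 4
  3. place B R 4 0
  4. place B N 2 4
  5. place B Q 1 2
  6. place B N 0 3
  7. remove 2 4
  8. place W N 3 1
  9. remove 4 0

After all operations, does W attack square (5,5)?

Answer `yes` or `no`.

Op 1: place WB@(5,4)
Op 2: remove (5,4)
Op 3: place BR@(4,0)
Op 4: place BN@(2,4)
Op 5: place BQ@(1,2)
Op 6: place BN@(0,3)
Op 7: remove (2,4)
Op 8: place WN@(3,1)
Op 9: remove (4,0)
Per-piece attacks for W:
  WN@(3,1): attacks (4,3) (5,2) (2,3) (1,2) (5,0) (1,0)
W attacks (5,5): no

Answer: no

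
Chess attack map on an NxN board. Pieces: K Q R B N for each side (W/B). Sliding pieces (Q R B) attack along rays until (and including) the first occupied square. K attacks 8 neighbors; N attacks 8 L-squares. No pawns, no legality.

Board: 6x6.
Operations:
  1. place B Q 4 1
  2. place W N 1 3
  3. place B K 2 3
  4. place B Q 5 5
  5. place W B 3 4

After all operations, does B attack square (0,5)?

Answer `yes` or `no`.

Op 1: place BQ@(4,1)
Op 2: place WN@(1,3)
Op 3: place BK@(2,3)
Op 4: place BQ@(5,5)
Op 5: place WB@(3,4)
Per-piece attacks for B:
  BK@(2,3): attacks (2,4) (2,2) (3,3) (1,3) (3,4) (3,2) (1,4) (1,2)
  BQ@(4,1): attacks (4,2) (4,3) (4,4) (4,5) (4,0) (5,1) (3,1) (2,1) (1,1) (0,1) (5,2) (5,0) (3,2) (2,3) (3,0) [ray(-1,1) blocked at (2,3)]
  BQ@(5,5): attacks (5,4) (5,3) (5,2) (5,1) (5,0) (4,5) (3,5) (2,5) (1,5) (0,5) (4,4) (3,3) (2,2) (1,1) (0,0)
B attacks (0,5): yes

Answer: yes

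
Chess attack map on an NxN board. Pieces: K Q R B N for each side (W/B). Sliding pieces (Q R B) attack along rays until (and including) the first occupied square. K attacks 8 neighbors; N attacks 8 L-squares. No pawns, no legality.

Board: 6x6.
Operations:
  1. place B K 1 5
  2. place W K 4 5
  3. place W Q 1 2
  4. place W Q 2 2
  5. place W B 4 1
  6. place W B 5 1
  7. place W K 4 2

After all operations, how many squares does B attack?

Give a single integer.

Answer: 5

Derivation:
Op 1: place BK@(1,5)
Op 2: place WK@(4,5)
Op 3: place WQ@(1,2)
Op 4: place WQ@(2,2)
Op 5: place WB@(4,1)
Op 6: place WB@(5,1)
Op 7: place WK@(4,2)
Per-piece attacks for B:
  BK@(1,5): attacks (1,4) (2,5) (0,5) (2,4) (0,4)
Union (5 distinct): (0,4) (0,5) (1,4) (2,4) (2,5)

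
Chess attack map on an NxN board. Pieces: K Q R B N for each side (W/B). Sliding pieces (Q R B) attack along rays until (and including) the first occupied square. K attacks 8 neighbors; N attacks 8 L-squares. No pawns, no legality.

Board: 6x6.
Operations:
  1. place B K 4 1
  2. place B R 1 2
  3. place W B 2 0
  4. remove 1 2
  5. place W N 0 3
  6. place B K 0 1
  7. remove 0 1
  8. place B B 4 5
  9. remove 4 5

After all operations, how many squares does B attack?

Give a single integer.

Op 1: place BK@(4,1)
Op 2: place BR@(1,2)
Op 3: place WB@(2,0)
Op 4: remove (1,2)
Op 5: place WN@(0,3)
Op 6: place BK@(0,1)
Op 7: remove (0,1)
Op 8: place BB@(4,5)
Op 9: remove (4,5)
Per-piece attacks for B:
  BK@(4,1): attacks (4,2) (4,0) (5,1) (3,1) (5,2) (5,0) (3,2) (3,0)
Union (8 distinct): (3,0) (3,1) (3,2) (4,0) (4,2) (5,0) (5,1) (5,2)

Answer: 8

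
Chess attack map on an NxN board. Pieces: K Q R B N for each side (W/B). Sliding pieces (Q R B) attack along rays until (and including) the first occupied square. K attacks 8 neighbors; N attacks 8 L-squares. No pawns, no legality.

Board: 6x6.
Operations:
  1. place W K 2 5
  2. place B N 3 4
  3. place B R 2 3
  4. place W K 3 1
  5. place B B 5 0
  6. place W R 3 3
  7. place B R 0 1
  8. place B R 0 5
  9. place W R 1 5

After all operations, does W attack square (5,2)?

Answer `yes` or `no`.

Op 1: place WK@(2,5)
Op 2: place BN@(3,4)
Op 3: place BR@(2,3)
Op 4: place WK@(3,1)
Op 5: place BB@(5,0)
Op 6: place WR@(3,3)
Op 7: place BR@(0,1)
Op 8: place BR@(0,5)
Op 9: place WR@(1,5)
Per-piece attacks for W:
  WR@(1,5): attacks (1,4) (1,3) (1,2) (1,1) (1,0) (2,5) (0,5) [ray(1,0) blocked at (2,5); ray(-1,0) blocked at (0,5)]
  WK@(2,5): attacks (2,4) (3,5) (1,5) (3,4) (1,4)
  WK@(3,1): attacks (3,2) (3,0) (4,1) (2,1) (4,2) (4,0) (2,2) (2,0)
  WR@(3,3): attacks (3,4) (3,2) (3,1) (4,3) (5,3) (2,3) [ray(0,1) blocked at (3,4); ray(0,-1) blocked at (3,1); ray(-1,0) blocked at (2,3)]
W attacks (5,2): no

Answer: no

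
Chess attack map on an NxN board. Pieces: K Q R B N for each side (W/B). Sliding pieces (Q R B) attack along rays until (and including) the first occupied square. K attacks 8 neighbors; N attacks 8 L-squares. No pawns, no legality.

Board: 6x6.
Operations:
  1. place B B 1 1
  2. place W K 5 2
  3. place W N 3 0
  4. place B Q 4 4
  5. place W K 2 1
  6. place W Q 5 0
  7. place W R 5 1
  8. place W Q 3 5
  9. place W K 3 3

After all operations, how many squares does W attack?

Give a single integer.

Answer: 30

Derivation:
Op 1: place BB@(1,1)
Op 2: place WK@(5,2)
Op 3: place WN@(3,0)
Op 4: place BQ@(4,4)
Op 5: place WK@(2,1)
Op 6: place WQ@(5,0)
Op 7: place WR@(5,1)
Op 8: place WQ@(3,5)
Op 9: place WK@(3,3)
Per-piece attacks for W:
  WK@(2,1): attacks (2,2) (2,0) (3,1) (1,1) (3,2) (3,0) (1,2) (1,0)
  WN@(3,0): attacks (4,2) (5,1) (2,2) (1,1)
  WK@(3,3): attacks (3,4) (3,2) (4,3) (2,3) (4,4) (4,2) (2,4) (2,2)
  WQ@(3,5): attacks (3,4) (3,3) (4,5) (5,5) (2,5) (1,5) (0,5) (4,4) (2,4) (1,3) (0,2) [ray(0,-1) blocked at (3,3); ray(1,-1) blocked at (4,4)]
  WQ@(5,0): attacks (5,1) (4,0) (3,0) (4,1) (3,2) (2,3) (1,4) (0,5) [ray(0,1) blocked at (5,1); ray(-1,0) blocked at (3,0)]
  WR@(5,1): attacks (5,2) (5,0) (4,1) (3,1) (2,1) [ray(0,1) blocked at (5,2); ray(0,-1) blocked at (5,0); ray(-1,0) blocked at (2,1)]
  WK@(5,2): attacks (5,3) (5,1) (4,2) (4,3) (4,1)
Union (30 distinct): (0,2) (0,5) (1,0) (1,1) (1,2) (1,3) (1,4) (1,5) (2,0) (2,1) (2,2) (2,3) (2,4) (2,5) (3,0) (3,1) (3,2) (3,3) (3,4) (4,0) (4,1) (4,2) (4,3) (4,4) (4,5) (5,0) (5,1) (5,2) (5,3) (5,5)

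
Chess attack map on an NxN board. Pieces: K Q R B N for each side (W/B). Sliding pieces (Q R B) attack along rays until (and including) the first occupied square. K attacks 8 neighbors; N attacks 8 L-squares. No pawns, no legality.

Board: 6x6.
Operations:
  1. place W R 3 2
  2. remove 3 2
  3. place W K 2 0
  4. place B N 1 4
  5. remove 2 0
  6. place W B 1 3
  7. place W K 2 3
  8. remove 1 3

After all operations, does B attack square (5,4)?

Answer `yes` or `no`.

Op 1: place WR@(3,2)
Op 2: remove (3,2)
Op 3: place WK@(2,0)
Op 4: place BN@(1,4)
Op 5: remove (2,0)
Op 6: place WB@(1,3)
Op 7: place WK@(2,3)
Op 8: remove (1,3)
Per-piece attacks for B:
  BN@(1,4): attacks (3,5) (2,2) (3,3) (0,2)
B attacks (5,4): no

Answer: no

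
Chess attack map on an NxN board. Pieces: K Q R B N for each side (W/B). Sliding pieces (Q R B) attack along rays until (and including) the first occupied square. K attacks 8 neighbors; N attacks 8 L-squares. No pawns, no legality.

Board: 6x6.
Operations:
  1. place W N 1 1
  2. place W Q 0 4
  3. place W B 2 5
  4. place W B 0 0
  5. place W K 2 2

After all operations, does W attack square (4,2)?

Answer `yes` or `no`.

Answer: no

Derivation:
Op 1: place WN@(1,1)
Op 2: place WQ@(0,4)
Op 3: place WB@(2,5)
Op 4: place WB@(0,0)
Op 5: place WK@(2,2)
Per-piece attacks for W:
  WB@(0,0): attacks (1,1) [ray(1,1) blocked at (1,1)]
  WQ@(0,4): attacks (0,5) (0,3) (0,2) (0,1) (0,0) (1,4) (2,4) (3,4) (4,4) (5,4) (1,5) (1,3) (2,2) [ray(0,-1) blocked at (0,0); ray(1,-1) blocked at (2,2)]
  WN@(1,1): attacks (2,3) (3,2) (0,3) (3,0)
  WK@(2,2): attacks (2,3) (2,1) (3,2) (1,2) (3,3) (3,1) (1,3) (1,1)
  WB@(2,5): attacks (3,4) (4,3) (5,2) (1,4) (0,3)
W attacks (4,2): no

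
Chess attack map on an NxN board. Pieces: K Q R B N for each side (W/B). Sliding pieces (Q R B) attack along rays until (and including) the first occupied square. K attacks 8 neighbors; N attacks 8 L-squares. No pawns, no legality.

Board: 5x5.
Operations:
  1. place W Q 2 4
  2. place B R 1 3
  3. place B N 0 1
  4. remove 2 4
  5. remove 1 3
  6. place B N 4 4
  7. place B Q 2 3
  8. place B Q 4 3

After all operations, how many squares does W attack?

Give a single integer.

Op 1: place WQ@(2,4)
Op 2: place BR@(1,3)
Op 3: place BN@(0,1)
Op 4: remove (2,4)
Op 5: remove (1,3)
Op 6: place BN@(4,4)
Op 7: place BQ@(2,3)
Op 8: place BQ@(4,3)
Per-piece attacks for W:
Union (0 distinct): (none)

Answer: 0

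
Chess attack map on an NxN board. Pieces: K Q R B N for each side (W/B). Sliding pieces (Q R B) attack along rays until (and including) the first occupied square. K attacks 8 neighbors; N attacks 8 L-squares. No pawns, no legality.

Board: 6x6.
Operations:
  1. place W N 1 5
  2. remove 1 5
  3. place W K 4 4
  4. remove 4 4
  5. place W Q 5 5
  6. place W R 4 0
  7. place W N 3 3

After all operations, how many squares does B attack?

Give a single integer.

Answer: 0

Derivation:
Op 1: place WN@(1,5)
Op 2: remove (1,5)
Op 3: place WK@(4,4)
Op 4: remove (4,4)
Op 5: place WQ@(5,5)
Op 6: place WR@(4,0)
Op 7: place WN@(3,3)
Per-piece attacks for B:
Union (0 distinct): (none)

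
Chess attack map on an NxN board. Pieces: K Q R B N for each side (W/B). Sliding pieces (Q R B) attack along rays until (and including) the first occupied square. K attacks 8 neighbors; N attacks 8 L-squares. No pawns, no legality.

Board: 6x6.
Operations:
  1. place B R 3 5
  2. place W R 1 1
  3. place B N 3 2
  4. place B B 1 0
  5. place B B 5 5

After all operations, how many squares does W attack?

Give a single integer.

Op 1: place BR@(3,5)
Op 2: place WR@(1,1)
Op 3: place BN@(3,2)
Op 4: place BB@(1,0)
Op 5: place BB@(5,5)
Per-piece attacks for W:
  WR@(1,1): attacks (1,2) (1,3) (1,4) (1,5) (1,0) (2,1) (3,1) (4,1) (5,1) (0,1) [ray(0,-1) blocked at (1,0)]
Union (10 distinct): (0,1) (1,0) (1,2) (1,3) (1,4) (1,5) (2,1) (3,1) (4,1) (5,1)

Answer: 10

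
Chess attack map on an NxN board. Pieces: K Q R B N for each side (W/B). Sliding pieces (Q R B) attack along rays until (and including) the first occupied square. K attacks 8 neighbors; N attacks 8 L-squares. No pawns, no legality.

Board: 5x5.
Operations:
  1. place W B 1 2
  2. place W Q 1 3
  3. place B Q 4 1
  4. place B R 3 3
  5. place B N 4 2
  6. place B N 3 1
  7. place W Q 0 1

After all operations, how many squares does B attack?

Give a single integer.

Answer: 13

Derivation:
Op 1: place WB@(1,2)
Op 2: place WQ@(1,3)
Op 3: place BQ@(4,1)
Op 4: place BR@(3,3)
Op 5: place BN@(4,2)
Op 6: place BN@(3,1)
Op 7: place WQ@(0,1)
Per-piece attacks for B:
  BN@(3,1): attacks (4,3) (2,3) (1,2) (1,0)
  BR@(3,3): attacks (3,4) (3,2) (3,1) (4,3) (2,3) (1,3) [ray(0,-1) blocked at (3,1); ray(-1,0) blocked at (1,3)]
  BQ@(4,1): attacks (4,2) (4,0) (3,1) (3,2) (2,3) (1,4) (3,0) [ray(0,1) blocked at (4,2); ray(-1,0) blocked at (3,1)]
  BN@(4,2): attacks (3,4) (2,3) (3,0) (2,1)
Union (13 distinct): (1,0) (1,2) (1,3) (1,4) (2,1) (2,3) (3,0) (3,1) (3,2) (3,4) (4,0) (4,2) (4,3)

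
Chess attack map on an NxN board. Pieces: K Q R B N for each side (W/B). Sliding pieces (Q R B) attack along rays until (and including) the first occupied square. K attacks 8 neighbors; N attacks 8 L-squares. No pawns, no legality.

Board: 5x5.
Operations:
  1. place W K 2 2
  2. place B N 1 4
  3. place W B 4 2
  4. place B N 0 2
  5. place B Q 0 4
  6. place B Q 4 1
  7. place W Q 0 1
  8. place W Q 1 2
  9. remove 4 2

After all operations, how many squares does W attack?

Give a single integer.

Answer: 18

Derivation:
Op 1: place WK@(2,2)
Op 2: place BN@(1,4)
Op 3: place WB@(4,2)
Op 4: place BN@(0,2)
Op 5: place BQ@(0,4)
Op 6: place BQ@(4,1)
Op 7: place WQ@(0,1)
Op 8: place WQ@(1,2)
Op 9: remove (4,2)
Per-piece attacks for W:
  WQ@(0,1): attacks (0,2) (0,0) (1,1) (2,1) (3,1) (4,1) (1,2) (1,0) [ray(0,1) blocked at (0,2); ray(1,0) blocked at (4,1); ray(1,1) blocked at (1,2)]
  WQ@(1,2): attacks (1,3) (1,4) (1,1) (1,0) (2,2) (0,2) (2,3) (3,4) (2,1) (3,0) (0,3) (0,1) [ray(0,1) blocked at (1,4); ray(1,0) blocked at (2,2); ray(-1,0) blocked at (0,2); ray(-1,-1) blocked at (0,1)]
  WK@(2,2): attacks (2,3) (2,1) (3,2) (1,2) (3,3) (3,1) (1,3) (1,1)
Union (18 distinct): (0,0) (0,1) (0,2) (0,3) (1,0) (1,1) (1,2) (1,3) (1,4) (2,1) (2,2) (2,3) (3,0) (3,1) (3,2) (3,3) (3,4) (4,1)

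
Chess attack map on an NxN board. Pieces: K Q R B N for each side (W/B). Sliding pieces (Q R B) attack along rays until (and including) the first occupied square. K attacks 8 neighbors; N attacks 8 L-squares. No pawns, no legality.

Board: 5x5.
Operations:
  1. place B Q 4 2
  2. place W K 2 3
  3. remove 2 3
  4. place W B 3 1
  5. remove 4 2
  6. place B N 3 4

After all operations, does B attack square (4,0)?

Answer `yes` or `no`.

Answer: no

Derivation:
Op 1: place BQ@(4,2)
Op 2: place WK@(2,3)
Op 3: remove (2,3)
Op 4: place WB@(3,1)
Op 5: remove (4,2)
Op 6: place BN@(3,4)
Per-piece attacks for B:
  BN@(3,4): attacks (4,2) (2,2) (1,3)
B attacks (4,0): no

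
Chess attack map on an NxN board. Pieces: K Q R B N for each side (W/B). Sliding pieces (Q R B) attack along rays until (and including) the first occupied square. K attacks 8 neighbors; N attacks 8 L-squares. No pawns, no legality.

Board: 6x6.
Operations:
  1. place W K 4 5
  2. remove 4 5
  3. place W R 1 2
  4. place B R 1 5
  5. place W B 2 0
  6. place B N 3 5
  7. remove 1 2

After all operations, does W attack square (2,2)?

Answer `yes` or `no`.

Op 1: place WK@(4,5)
Op 2: remove (4,5)
Op 3: place WR@(1,2)
Op 4: place BR@(1,5)
Op 5: place WB@(2,0)
Op 6: place BN@(3,5)
Op 7: remove (1,2)
Per-piece attacks for W:
  WB@(2,0): attacks (3,1) (4,2) (5,3) (1,1) (0,2)
W attacks (2,2): no

Answer: no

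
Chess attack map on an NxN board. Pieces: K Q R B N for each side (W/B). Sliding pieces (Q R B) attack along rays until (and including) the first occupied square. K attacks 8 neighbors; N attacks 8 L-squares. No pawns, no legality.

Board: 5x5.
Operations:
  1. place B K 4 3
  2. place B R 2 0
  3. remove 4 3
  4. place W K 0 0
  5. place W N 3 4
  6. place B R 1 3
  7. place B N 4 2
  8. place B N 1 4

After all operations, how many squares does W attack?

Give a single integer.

Op 1: place BK@(4,3)
Op 2: place BR@(2,0)
Op 3: remove (4,3)
Op 4: place WK@(0,0)
Op 5: place WN@(3,4)
Op 6: place BR@(1,3)
Op 7: place BN@(4,2)
Op 8: place BN@(1,4)
Per-piece attacks for W:
  WK@(0,0): attacks (0,1) (1,0) (1,1)
  WN@(3,4): attacks (4,2) (2,2) (1,3)
Union (6 distinct): (0,1) (1,0) (1,1) (1,3) (2,2) (4,2)

Answer: 6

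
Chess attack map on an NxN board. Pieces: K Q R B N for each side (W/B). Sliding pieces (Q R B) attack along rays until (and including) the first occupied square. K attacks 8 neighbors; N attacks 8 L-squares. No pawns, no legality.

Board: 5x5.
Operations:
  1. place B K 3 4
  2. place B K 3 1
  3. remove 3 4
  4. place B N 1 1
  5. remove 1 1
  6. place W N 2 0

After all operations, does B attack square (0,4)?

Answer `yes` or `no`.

Answer: no

Derivation:
Op 1: place BK@(3,4)
Op 2: place BK@(3,1)
Op 3: remove (3,4)
Op 4: place BN@(1,1)
Op 5: remove (1,1)
Op 6: place WN@(2,0)
Per-piece attacks for B:
  BK@(3,1): attacks (3,2) (3,0) (4,1) (2,1) (4,2) (4,0) (2,2) (2,0)
B attacks (0,4): no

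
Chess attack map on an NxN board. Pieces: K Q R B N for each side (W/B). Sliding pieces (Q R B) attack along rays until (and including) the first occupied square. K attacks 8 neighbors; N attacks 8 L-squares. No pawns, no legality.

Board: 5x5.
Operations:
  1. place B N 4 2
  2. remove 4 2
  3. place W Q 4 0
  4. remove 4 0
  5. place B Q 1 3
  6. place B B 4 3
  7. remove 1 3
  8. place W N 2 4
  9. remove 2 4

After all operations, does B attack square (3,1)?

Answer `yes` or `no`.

Answer: no

Derivation:
Op 1: place BN@(4,2)
Op 2: remove (4,2)
Op 3: place WQ@(4,0)
Op 4: remove (4,0)
Op 5: place BQ@(1,3)
Op 6: place BB@(4,3)
Op 7: remove (1,3)
Op 8: place WN@(2,4)
Op 9: remove (2,4)
Per-piece attacks for B:
  BB@(4,3): attacks (3,4) (3,2) (2,1) (1,0)
B attacks (3,1): no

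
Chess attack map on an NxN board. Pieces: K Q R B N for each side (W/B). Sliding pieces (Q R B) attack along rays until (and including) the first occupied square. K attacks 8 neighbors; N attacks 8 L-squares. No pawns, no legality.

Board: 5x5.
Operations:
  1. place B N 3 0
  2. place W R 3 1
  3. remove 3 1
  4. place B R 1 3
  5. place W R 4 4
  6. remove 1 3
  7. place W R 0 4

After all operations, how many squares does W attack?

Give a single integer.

Answer: 13

Derivation:
Op 1: place BN@(3,0)
Op 2: place WR@(3,1)
Op 3: remove (3,1)
Op 4: place BR@(1,3)
Op 5: place WR@(4,4)
Op 6: remove (1,3)
Op 7: place WR@(0,4)
Per-piece attacks for W:
  WR@(0,4): attacks (0,3) (0,2) (0,1) (0,0) (1,4) (2,4) (3,4) (4,4) [ray(1,0) blocked at (4,4)]
  WR@(4,4): attacks (4,3) (4,2) (4,1) (4,0) (3,4) (2,4) (1,4) (0,4) [ray(-1,0) blocked at (0,4)]
Union (13 distinct): (0,0) (0,1) (0,2) (0,3) (0,4) (1,4) (2,4) (3,4) (4,0) (4,1) (4,2) (4,3) (4,4)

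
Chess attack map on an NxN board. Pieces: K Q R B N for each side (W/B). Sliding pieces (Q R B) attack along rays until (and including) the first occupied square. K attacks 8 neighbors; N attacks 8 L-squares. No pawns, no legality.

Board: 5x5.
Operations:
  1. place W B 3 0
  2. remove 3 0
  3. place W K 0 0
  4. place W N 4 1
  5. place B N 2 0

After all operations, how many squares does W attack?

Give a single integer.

Answer: 6

Derivation:
Op 1: place WB@(3,0)
Op 2: remove (3,0)
Op 3: place WK@(0,0)
Op 4: place WN@(4,1)
Op 5: place BN@(2,0)
Per-piece attacks for W:
  WK@(0,0): attacks (0,1) (1,0) (1,1)
  WN@(4,1): attacks (3,3) (2,2) (2,0)
Union (6 distinct): (0,1) (1,0) (1,1) (2,0) (2,2) (3,3)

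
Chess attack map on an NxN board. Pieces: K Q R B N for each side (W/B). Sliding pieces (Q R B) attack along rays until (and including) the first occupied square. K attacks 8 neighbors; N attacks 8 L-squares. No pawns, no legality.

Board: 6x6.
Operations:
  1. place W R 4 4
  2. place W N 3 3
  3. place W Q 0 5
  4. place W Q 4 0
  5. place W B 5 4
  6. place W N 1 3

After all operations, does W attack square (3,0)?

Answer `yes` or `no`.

Answer: yes

Derivation:
Op 1: place WR@(4,4)
Op 2: place WN@(3,3)
Op 3: place WQ@(0,5)
Op 4: place WQ@(4,0)
Op 5: place WB@(5,4)
Op 6: place WN@(1,3)
Per-piece attacks for W:
  WQ@(0,5): attacks (0,4) (0,3) (0,2) (0,1) (0,0) (1,5) (2,5) (3,5) (4,5) (5,5) (1,4) (2,3) (3,2) (4,1) (5,0)
  WN@(1,3): attacks (2,5) (3,4) (0,5) (2,1) (3,2) (0,1)
  WN@(3,3): attacks (4,5) (5,4) (2,5) (1,4) (4,1) (5,2) (2,1) (1,2)
  WQ@(4,0): attacks (4,1) (4,2) (4,3) (4,4) (5,0) (3,0) (2,0) (1,0) (0,0) (5,1) (3,1) (2,2) (1,3) [ray(0,1) blocked at (4,4); ray(-1,1) blocked at (1,3)]
  WR@(4,4): attacks (4,5) (4,3) (4,2) (4,1) (4,0) (5,4) (3,4) (2,4) (1,4) (0,4) [ray(0,-1) blocked at (4,0); ray(1,0) blocked at (5,4)]
  WB@(5,4): attacks (4,5) (4,3) (3,2) (2,1) (1,0)
W attacks (3,0): yes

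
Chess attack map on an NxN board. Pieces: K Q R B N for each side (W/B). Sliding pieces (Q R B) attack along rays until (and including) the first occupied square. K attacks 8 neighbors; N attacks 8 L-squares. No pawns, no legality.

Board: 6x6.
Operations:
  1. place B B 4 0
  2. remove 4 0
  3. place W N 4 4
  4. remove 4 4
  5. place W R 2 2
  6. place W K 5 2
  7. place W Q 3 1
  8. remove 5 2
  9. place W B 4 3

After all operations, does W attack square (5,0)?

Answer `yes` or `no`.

Answer: no

Derivation:
Op 1: place BB@(4,0)
Op 2: remove (4,0)
Op 3: place WN@(4,4)
Op 4: remove (4,4)
Op 5: place WR@(2,2)
Op 6: place WK@(5,2)
Op 7: place WQ@(3,1)
Op 8: remove (5,2)
Op 9: place WB@(4,3)
Per-piece attacks for W:
  WR@(2,2): attacks (2,3) (2,4) (2,5) (2,1) (2,0) (3,2) (4,2) (5,2) (1,2) (0,2)
  WQ@(3,1): attacks (3,2) (3,3) (3,4) (3,5) (3,0) (4,1) (5,1) (2,1) (1,1) (0,1) (4,2) (5,3) (4,0) (2,2) (2,0) [ray(-1,1) blocked at (2,2)]
  WB@(4,3): attacks (5,4) (5,2) (3,4) (2,5) (3,2) (2,1) (1,0)
W attacks (5,0): no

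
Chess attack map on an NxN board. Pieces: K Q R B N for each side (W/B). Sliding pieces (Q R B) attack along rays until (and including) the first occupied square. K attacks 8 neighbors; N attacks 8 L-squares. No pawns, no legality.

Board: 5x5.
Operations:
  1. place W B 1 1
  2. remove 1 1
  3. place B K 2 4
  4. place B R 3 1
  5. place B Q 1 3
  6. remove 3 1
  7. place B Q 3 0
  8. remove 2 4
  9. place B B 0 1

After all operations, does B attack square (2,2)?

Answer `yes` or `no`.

Op 1: place WB@(1,1)
Op 2: remove (1,1)
Op 3: place BK@(2,4)
Op 4: place BR@(3,1)
Op 5: place BQ@(1,3)
Op 6: remove (3,1)
Op 7: place BQ@(3,0)
Op 8: remove (2,4)
Op 9: place BB@(0,1)
Per-piece attacks for B:
  BB@(0,1): attacks (1,2) (2,3) (3,4) (1,0)
  BQ@(1,3): attacks (1,4) (1,2) (1,1) (1,0) (2,3) (3,3) (4,3) (0,3) (2,4) (2,2) (3,1) (4,0) (0,4) (0,2)
  BQ@(3,0): attacks (3,1) (3,2) (3,3) (3,4) (4,0) (2,0) (1,0) (0,0) (4,1) (2,1) (1,2) (0,3)
B attacks (2,2): yes

Answer: yes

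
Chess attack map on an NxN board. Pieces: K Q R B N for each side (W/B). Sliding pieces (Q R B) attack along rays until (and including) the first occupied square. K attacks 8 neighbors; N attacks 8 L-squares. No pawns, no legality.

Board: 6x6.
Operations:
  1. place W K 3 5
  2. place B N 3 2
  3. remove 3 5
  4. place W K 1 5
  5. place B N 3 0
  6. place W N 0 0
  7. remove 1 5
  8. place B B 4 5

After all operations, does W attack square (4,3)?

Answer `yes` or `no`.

Answer: no

Derivation:
Op 1: place WK@(3,5)
Op 2: place BN@(3,2)
Op 3: remove (3,5)
Op 4: place WK@(1,5)
Op 5: place BN@(3,0)
Op 6: place WN@(0,0)
Op 7: remove (1,5)
Op 8: place BB@(4,5)
Per-piece attacks for W:
  WN@(0,0): attacks (1,2) (2,1)
W attacks (4,3): no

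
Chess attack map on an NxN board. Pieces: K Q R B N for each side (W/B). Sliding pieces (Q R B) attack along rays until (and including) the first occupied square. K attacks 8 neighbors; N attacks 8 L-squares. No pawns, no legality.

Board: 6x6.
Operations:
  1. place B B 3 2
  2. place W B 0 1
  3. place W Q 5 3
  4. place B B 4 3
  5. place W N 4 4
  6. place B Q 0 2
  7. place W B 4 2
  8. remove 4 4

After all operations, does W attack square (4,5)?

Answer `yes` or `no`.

Op 1: place BB@(3,2)
Op 2: place WB@(0,1)
Op 3: place WQ@(5,3)
Op 4: place BB@(4,3)
Op 5: place WN@(4,4)
Op 6: place BQ@(0,2)
Op 7: place WB@(4,2)
Op 8: remove (4,4)
Per-piece attacks for W:
  WB@(0,1): attacks (1,2) (2,3) (3,4) (4,5) (1,0)
  WB@(4,2): attacks (5,3) (5,1) (3,3) (2,4) (1,5) (3,1) (2,0) [ray(1,1) blocked at (5,3)]
  WQ@(5,3): attacks (5,4) (5,5) (5,2) (5,1) (5,0) (4,3) (4,4) (3,5) (4,2) [ray(-1,0) blocked at (4,3); ray(-1,-1) blocked at (4,2)]
W attacks (4,5): yes

Answer: yes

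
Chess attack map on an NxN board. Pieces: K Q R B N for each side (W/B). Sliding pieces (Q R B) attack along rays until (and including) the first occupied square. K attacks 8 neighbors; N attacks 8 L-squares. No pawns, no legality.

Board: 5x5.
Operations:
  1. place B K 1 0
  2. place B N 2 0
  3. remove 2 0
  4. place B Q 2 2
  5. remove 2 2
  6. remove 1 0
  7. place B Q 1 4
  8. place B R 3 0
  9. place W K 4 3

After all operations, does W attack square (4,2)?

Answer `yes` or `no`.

Op 1: place BK@(1,0)
Op 2: place BN@(2,0)
Op 3: remove (2,0)
Op 4: place BQ@(2,2)
Op 5: remove (2,2)
Op 6: remove (1,0)
Op 7: place BQ@(1,4)
Op 8: place BR@(3,0)
Op 9: place WK@(4,3)
Per-piece attacks for W:
  WK@(4,3): attacks (4,4) (4,2) (3,3) (3,4) (3,2)
W attacks (4,2): yes

Answer: yes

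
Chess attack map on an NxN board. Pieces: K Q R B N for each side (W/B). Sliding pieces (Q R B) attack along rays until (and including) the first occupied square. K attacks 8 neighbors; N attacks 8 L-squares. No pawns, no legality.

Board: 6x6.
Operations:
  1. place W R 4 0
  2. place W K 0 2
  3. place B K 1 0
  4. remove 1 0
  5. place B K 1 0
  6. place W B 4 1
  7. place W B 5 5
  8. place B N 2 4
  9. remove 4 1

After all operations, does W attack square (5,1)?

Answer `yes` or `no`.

Answer: no

Derivation:
Op 1: place WR@(4,0)
Op 2: place WK@(0,2)
Op 3: place BK@(1,0)
Op 4: remove (1,0)
Op 5: place BK@(1,0)
Op 6: place WB@(4,1)
Op 7: place WB@(5,5)
Op 8: place BN@(2,4)
Op 9: remove (4,1)
Per-piece attacks for W:
  WK@(0,2): attacks (0,3) (0,1) (1,2) (1,3) (1,1)
  WR@(4,0): attacks (4,1) (4,2) (4,3) (4,4) (4,5) (5,0) (3,0) (2,0) (1,0) [ray(-1,0) blocked at (1,0)]
  WB@(5,5): attacks (4,4) (3,3) (2,2) (1,1) (0,0)
W attacks (5,1): no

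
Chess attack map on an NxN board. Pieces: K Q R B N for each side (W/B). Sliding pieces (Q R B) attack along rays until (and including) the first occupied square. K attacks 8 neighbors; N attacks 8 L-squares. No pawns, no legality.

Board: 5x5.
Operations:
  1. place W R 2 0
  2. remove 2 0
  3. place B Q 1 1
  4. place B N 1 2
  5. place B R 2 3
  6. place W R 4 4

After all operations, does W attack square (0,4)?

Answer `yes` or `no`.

Answer: yes

Derivation:
Op 1: place WR@(2,0)
Op 2: remove (2,0)
Op 3: place BQ@(1,1)
Op 4: place BN@(1,2)
Op 5: place BR@(2,3)
Op 6: place WR@(4,4)
Per-piece attacks for W:
  WR@(4,4): attacks (4,3) (4,2) (4,1) (4,0) (3,4) (2,4) (1,4) (0,4)
W attacks (0,4): yes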